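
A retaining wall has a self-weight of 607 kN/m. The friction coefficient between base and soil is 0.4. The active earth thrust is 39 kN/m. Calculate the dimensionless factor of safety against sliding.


Resisting force = mu * W = 0.4 * 607 = 242.8 kN/m
FOS = Resisting / Driving = 242.8 / 39
= 6.2256 (dimensionless)

6.2256 (dimensionless)


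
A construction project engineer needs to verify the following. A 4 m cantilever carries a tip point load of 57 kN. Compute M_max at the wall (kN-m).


For a cantilever with a point load at the free end:
M_max = P * L = 57 * 4 = 228 kN-m

228 kN-m


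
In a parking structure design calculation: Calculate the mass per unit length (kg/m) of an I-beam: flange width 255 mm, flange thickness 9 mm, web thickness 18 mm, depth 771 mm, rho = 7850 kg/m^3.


A_flanges = 2 * 255 * 9 = 4590 mm^2
A_web = (771 - 2 * 9) * 18 = 13554 mm^2
A_total = 4590 + 13554 = 18144 mm^2 = 0.018144 m^2
Weight = rho * A = 7850 * 0.018144 = 142.4304 kg/m

142.4304 kg/m


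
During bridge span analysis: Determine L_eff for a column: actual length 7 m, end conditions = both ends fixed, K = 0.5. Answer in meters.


L_eff = K * L
= 0.5 * 7
= 3.5 m

3.5 m


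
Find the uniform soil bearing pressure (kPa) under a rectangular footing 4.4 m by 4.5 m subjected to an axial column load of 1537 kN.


A = 4.4 * 4.5 = 19.8 m^2
q = P / A = 1537 / 19.8
= 77.6263 kPa

77.6263 kPa


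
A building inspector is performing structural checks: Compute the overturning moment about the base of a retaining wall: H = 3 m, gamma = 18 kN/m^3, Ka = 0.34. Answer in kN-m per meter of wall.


Pa = 0.5 * Ka * gamma * H^2
= 0.5 * 0.34 * 18 * 3^2
= 27.54 kN/m
Arm = H / 3 = 3 / 3 = 1.0 m
Mo = Pa * arm = Pa * H / 3 = 27.54 * 3 / 3 = 27.54 kN-m/m

27.54 kN-m/m


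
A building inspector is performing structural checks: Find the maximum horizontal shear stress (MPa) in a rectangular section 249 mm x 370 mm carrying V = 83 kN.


A = b * h = 249 * 370 = 92130 mm^2
V = 83 kN = 83000.0 N
tau_max = 1.5 * V / A = 1.5 * 83000.0 / 92130
= 1.3514 MPa

1.3514 MPa


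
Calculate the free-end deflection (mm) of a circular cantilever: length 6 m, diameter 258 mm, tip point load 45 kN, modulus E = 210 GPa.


I = pi * d^4 / 64 = pi * 258^4 / 64 = 217494722.14 mm^4
L = 6000.0 mm, P = 45000.0 N, E = 210000.0 MPa
delta = P * L^3 / (3 * E * I)
= 45000.0 * 6000.0^3 / (3 * 210000.0 * 217494722.14)
= 70.9377 mm

70.9377 mm


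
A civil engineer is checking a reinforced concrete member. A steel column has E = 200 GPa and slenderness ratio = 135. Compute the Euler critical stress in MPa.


sigma_cr = pi^2 * E / lambda^2
= 9.8696 * 200000.0 / 135^2
= 9.8696 * 200000.0 / 18225
= 108.3084 MPa

108.3084 MPa


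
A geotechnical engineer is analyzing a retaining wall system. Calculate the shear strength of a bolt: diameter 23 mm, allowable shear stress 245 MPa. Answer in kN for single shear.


A = pi * d^2 / 4 = pi * 23^2 / 4 = 415.4756 mm^2
V = f_v * A / 1000 = 245 * 415.4756 / 1000
= 101.7915 kN

101.7915 kN


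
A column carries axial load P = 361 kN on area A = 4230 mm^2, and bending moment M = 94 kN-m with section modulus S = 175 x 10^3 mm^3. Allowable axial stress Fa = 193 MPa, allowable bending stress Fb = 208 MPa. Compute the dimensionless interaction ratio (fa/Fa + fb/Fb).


f_a = P / A = 361000.0 / 4230 = 85.3428 MPa
f_b = M / S = 94000000.0 / 175000.0 = 537.1429 MPa
Ratio = f_a / Fa + f_b / Fb
= 85.3428 / 193 + 537.1429 / 208
= 3.0246 (dimensionless)

3.0246 (dimensionless)


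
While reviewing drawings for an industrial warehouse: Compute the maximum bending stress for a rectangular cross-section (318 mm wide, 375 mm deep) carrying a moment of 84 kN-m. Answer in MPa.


I = b * h^3 / 12 = 318 * 375^3 / 12 = 1397460937.5 mm^4
y = h / 2 = 375 / 2 = 187.5 mm
M = 84 kN-m = 84000000.0 N-mm
sigma = M * y / I = 84000000.0 * 187.5 / 1397460937.5
= 11.27 MPa

11.27 MPa


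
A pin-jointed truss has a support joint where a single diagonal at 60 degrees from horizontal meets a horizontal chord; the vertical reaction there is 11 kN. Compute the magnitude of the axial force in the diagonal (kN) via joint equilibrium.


At the joint, only the diagonal has a vertical component, so vertical equilibrium gives:
F * sin(60) = 11
F = 11 / sin(60)
= 11 / 0.866025
= 12.7 kN

12.7 kN


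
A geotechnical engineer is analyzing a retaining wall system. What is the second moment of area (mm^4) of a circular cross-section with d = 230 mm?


r = d / 2 = 230 / 2 = 115.0 mm
I = pi * r^4 / 4 = pi * 115.0^4 / 4
= 137366629.65 mm^4

137366629.65 mm^4


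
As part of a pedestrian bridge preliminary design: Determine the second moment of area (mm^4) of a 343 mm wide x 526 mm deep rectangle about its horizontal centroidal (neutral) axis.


I = b * h^3 / 12
= 343 * 526^3 / 12
= 343 * 145531576 / 12
= 4159777547.33 mm^4

4159777547.33 mm^4


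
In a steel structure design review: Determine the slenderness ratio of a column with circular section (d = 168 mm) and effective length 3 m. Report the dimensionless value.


Radius of gyration r = d / 4 = 168 / 4 = 42.0 mm
L_eff = 3000.0 mm
Slenderness ratio = L / r = 3000.0 / 42.0 = 71.43 (dimensionless)

71.43 (dimensionless)


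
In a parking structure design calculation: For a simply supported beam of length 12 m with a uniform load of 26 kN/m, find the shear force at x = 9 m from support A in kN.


R_A = w * L / 2 = 26 * 12 / 2 = 156.0 kN
V(x) = R_A - w * x = 156.0 - 26 * 9
= -78.0 kN

-78.0 kN


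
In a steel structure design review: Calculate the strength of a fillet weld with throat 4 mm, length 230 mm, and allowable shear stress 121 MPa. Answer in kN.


Strength = throat * length * allowable stress
= 4 * 230 * 121 N
= 111320 N
= 111.32 kN

111.32 kN


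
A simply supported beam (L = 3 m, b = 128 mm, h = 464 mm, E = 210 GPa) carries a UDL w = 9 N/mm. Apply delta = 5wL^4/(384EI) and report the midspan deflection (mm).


I = 128 * 464^3 / 12 = 1065571669.33 mm^4
L = 3000.0 mm, w = 9 N/mm, E = 210000.0 MPa
delta = 5 * w * L^4 / (384 * E * I)
= 5 * 9 * 3000.0^4 / (384 * 210000.0 * 1065571669.33)
= 0.0424 mm

0.0424 mm


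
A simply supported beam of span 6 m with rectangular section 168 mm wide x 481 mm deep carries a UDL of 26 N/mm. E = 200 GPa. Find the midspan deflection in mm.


I = 168 * 481^3 / 12 = 1557984974.0 mm^4
L = 6000.0 mm, w = 26 N/mm, E = 200000.0 MPa
delta = 5 * w * L^4 / (384 * E * I)
= 5 * 26 * 6000.0^4 / (384 * 200000.0 * 1557984974.0)
= 1.4081 mm

1.4081 mm


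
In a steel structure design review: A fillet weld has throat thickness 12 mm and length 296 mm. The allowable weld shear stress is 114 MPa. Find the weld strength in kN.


Strength = throat * length * allowable stress
= 12 * 296 * 114 N
= 404928 N
= 404.93 kN

404.93 kN


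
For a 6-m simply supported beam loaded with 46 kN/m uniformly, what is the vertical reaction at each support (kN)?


Total load = w * L = 46 * 6 = 276 kN
By symmetry, each reaction R = total / 2 = 276 / 2 = 138.0 kN

138.0 kN


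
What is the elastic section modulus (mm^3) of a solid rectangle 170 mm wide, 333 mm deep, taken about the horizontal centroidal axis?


S = b * h^2 / 6
= 170 * 333^2 / 6
= 170 * 110889 / 6
= 3141855.0 mm^3

3141855.0 mm^3


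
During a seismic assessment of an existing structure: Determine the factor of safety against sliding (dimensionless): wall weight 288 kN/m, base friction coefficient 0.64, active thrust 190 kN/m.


Resisting force = mu * W = 0.64 * 288 = 184.32 kN/m
FOS = Resisting / Driving = 184.32 / 190
= 0.9701 (dimensionless)

0.9701 (dimensionless)


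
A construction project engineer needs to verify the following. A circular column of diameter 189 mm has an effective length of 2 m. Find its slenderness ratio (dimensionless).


Radius of gyration r = d / 4 = 189 / 4 = 47.25 mm
L_eff = 2000.0 mm
Slenderness ratio = L / r = 2000.0 / 47.25 = 42.33 (dimensionless)

42.33 (dimensionless)


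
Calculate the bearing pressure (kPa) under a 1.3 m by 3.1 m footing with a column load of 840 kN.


A = 1.3 * 3.1 = 4.03 m^2
q = P / A = 840 / 4.03
= 208.4367 kPa

208.4367 kPa


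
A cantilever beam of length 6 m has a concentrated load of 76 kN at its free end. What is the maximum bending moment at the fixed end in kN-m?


For a cantilever with a point load at the free end:
M_max = P * L = 76 * 6 = 456 kN-m

456 kN-m


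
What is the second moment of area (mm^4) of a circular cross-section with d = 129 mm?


r = d / 2 = 129 / 2 = 64.5 mm
I = pi * r^4 / 4 = pi * 64.5^4 / 4
= 13593420.13 mm^4

13593420.13 mm^4


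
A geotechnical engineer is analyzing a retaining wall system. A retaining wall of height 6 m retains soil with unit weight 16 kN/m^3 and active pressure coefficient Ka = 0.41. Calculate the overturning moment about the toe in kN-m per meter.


Pa = 0.5 * Ka * gamma * H^2
= 0.5 * 0.41 * 16 * 6^2
= 118.08 kN/m
Arm = H / 3 = 6 / 3 = 2.0 m
Mo = Pa * arm = Pa * H / 3 = 118.08 * 6 / 3 = 236.16 kN-m/m

236.16 kN-m/m


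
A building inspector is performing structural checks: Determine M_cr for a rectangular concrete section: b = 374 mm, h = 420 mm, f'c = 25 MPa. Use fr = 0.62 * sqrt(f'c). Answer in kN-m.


fr = 0.62 * sqrt(25) = 0.62 * 5.0 = 3.1 MPa
I = 374 * 420^3 / 12 = 2309076000.0 mm^4
y_t = 210.0 mm
M_cr = fr * I / y_t = 3.1 * 2309076000.0 / 210.0 N-mm
= 34.0864 kN-m

34.0864 kN-m


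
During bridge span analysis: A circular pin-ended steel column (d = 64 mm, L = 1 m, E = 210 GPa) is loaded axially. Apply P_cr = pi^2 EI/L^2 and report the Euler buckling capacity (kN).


I = pi * d^4 / 64 = 823549.66 mm^4
L = 1000.0 mm
P_cr = pi^2 * E * I / L^2
= 9.8696 * 210000.0 * 823549.66 / 1000.0^2
= 1706902.97 N = 1706.903 kN

1706.903 kN


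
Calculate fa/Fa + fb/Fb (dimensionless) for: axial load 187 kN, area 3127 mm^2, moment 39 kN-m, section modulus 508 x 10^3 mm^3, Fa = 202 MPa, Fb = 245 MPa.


f_a = P / A = 187000.0 / 3127 = 59.8017 MPa
f_b = M / S = 39000000.0 / 508000.0 = 76.7717 MPa
Ratio = f_a / Fa + f_b / Fb
= 59.8017 / 202 + 76.7717 / 245
= 0.6094 (dimensionless)

0.6094 (dimensionless)


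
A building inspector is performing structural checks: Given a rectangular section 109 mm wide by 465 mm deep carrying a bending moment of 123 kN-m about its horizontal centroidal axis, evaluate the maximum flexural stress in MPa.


I = b * h^3 / 12 = 109 * 465^3 / 12 = 913280343.75 mm^4
y = h / 2 = 465 / 2 = 232.5 mm
M = 123 kN-m = 123000000.0 N-mm
sigma = M * y / I = 123000000.0 * 232.5 / 913280343.75
= 31.31 MPa

31.31 MPa


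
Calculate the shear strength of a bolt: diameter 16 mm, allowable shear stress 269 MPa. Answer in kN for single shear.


A = pi * d^2 / 4 = pi * 16^2 / 4 = 201.0619 mm^2
V = f_v * A / 1000 = 269 * 201.0619 / 1000
= 54.0857 kN

54.0857 kN


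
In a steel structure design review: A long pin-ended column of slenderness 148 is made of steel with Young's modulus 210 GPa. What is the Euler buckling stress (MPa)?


sigma_cr = pi^2 * E / lambda^2
= 9.8696 * 210000.0 / 148^2
= 9.8696 * 210000.0 / 21904
= 94.6228 MPa

94.6228 MPa


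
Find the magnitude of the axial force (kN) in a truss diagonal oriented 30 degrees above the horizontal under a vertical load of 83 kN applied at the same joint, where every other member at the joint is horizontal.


At the joint, only the diagonal has a vertical component, so vertical equilibrium gives:
F * sin(30) = 83
F = 83 / sin(30)
= 83 / 0.5
= 166.0 kN

166.0 kN


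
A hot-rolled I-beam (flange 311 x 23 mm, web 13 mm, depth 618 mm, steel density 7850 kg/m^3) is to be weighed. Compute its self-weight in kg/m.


A_flanges = 2 * 311 * 23 = 14306 mm^2
A_web = (618 - 2 * 23) * 13 = 7436 mm^2
A_total = 14306 + 7436 = 21742 mm^2 = 0.021742 m^2
Weight = rho * A = 7850 * 0.021742 = 170.6747 kg/m

170.6747 kg/m


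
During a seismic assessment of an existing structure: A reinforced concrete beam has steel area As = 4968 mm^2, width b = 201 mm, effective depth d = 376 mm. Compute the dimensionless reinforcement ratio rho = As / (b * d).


rho = As / (b * d)
= 4968 / (201 * 376)
= 4968 / 75576
= 0.065735 (dimensionless)

0.065735 (dimensionless)


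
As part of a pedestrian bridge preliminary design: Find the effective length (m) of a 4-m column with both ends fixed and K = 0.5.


L_eff = K * L
= 0.5 * 4
= 2.0 m

2.0 m


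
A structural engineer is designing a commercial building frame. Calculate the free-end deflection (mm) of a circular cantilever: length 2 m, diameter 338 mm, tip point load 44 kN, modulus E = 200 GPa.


I = pi * d^4 / 64 = pi * 338^4 / 64 = 640673410.1 mm^4
L = 2000.0 mm, P = 44000.0 N, E = 200000.0 MPa
delta = P * L^3 / (3 * E * I)
= 44000.0 * 2000.0^3 / (3 * 200000.0 * 640673410.1)
= 0.9157 mm

0.9157 mm


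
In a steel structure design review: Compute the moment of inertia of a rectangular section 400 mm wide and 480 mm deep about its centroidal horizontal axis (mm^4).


I = b * h^3 / 12
= 400 * 480^3 / 12
= 400 * 110592000 / 12
= 3686400000.0 mm^4

3686400000.0 mm^4


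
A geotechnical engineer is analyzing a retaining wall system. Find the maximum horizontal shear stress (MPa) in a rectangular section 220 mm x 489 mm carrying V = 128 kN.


A = b * h = 220 * 489 = 107580 mm^2
V = 128 kN = 128000.0 N
tau_max = 1.5 * V / A = 1.5 * 128000.0 / 107580
= 1.7847 MPa

1.7847 MPa


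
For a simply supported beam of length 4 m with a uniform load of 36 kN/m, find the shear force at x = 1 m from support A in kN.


R_A = w * L / 2 = 36 * 4 / 2 = 72.0 kN
V(x) = R_A - w * x = 72.0 - 36 * 1
= 36.0 kN

36.0 kN


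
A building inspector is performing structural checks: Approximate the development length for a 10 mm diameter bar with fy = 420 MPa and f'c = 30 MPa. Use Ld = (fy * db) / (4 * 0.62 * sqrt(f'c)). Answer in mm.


Ld = (fy * db) / (4 * 0.62 * sqrt(f'c))
= (420 * 10) / (4 * 0.62 * sqrt(30))
= 4200 / 13.5835
= 309.2 mm

309.2 mm


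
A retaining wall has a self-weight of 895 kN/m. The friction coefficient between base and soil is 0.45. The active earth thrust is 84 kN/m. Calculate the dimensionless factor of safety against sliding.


Resisting force = mu * W = 0.45 * 895 = 402.75 kN/m
FOS = Resisting / Driving = 402.75 / 84
= 4.7946 (dimensionless)

4.7946 (dimensionless)


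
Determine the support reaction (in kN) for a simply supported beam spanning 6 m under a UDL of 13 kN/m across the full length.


Total load = w * L = 13 * 6 = 78 kN
By symmetry, each reaction R = total / 2 = 78 / 2 = 39.0 kN

39.0 kN


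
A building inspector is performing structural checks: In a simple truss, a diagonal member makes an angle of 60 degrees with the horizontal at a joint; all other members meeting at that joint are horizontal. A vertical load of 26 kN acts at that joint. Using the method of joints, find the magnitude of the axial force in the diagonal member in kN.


At the joint, only the diagonal has a vertical component, so vertical equilibrium gives:
F * sin(60) = 26
F = 26 / sin(60)
= 26 / 0.866025
= 30.02 kN

30.02 kN


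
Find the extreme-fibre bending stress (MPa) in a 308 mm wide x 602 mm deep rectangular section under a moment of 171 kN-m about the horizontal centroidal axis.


I = b * h^3 / 12 = 308 * 602^3 / 12 = 5599625005.33 mm^4
y = h / 2 = 602 / 2 = 301.0 mm
M = 171 kN-m = 171000000.0 N-mm
sigma = M * y / I = 171000000.0 * 301.0 / 5599625005.33
= 9.19 MPa

9.19 MPa


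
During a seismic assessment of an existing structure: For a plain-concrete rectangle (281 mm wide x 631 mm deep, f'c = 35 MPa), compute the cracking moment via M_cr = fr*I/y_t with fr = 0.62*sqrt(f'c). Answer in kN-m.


fr = 0.62 * sqrt(35) = 0.62 * 5.9161 = 3.668 MPa
I = 281 * 631^3 / 12 = 5883193755.92 mm^4
y_t = 315.5 mm
M_cr = fr * I / y_t = 3.668 * 5883193755.92 / 315.5 N-mm
= 68.3974 kN-m

68.3974 kN-m


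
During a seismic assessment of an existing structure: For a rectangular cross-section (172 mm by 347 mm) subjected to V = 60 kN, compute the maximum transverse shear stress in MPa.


A = b * h = 172 * 347 = 59684 mm^2
V = 60 kN = 60000.0 N
tau_max = 1.5 * V / A = 1.5 * 60000.0 / 59684
= 1.5079 MPa

1.5079 MPa


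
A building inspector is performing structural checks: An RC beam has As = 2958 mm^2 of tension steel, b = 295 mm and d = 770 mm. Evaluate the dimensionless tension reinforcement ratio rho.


rho = As / (b * d)
= 2958 / (295 * 770)
= 2958 / 227150
= 0.013022 (dimensionless)

0.013022 (dimensionless)


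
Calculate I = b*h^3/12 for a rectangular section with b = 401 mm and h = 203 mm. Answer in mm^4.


I = b * h^3 / 12
= 401 * 203^3 / 12
= 401 * 8365427 / 12
= 279544685.58 mm^4

279544685.58 mm^4


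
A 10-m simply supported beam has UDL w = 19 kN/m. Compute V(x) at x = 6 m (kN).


R_A = w * L / 2 = 19 * 10 / 2 = 95.0 kN
V(x) = R_A - w * x = 95.0 - 19 * 6
= -19.0 kN

-19.0 kN


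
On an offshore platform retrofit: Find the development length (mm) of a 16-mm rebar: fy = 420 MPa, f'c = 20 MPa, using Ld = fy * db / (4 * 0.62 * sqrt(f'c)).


Ld = (fy * db) / (4 * 0.62 * sqrt(f'c))
= (420 * 16) / (4 * 0.62 * sqrt(20))
= 6720 / 11.0909
= 605.9 mm

605.9 mm


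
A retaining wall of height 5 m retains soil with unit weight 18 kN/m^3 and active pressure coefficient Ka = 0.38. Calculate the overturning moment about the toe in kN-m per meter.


Pa = 0.5 * Ka * gamma * H^2
= 0.5 * 0.38 * 18 * 5^2
= 85.5 kN/m
Arm = H / 3 = 5 / 3 = 1.6667 m
Mo = Pa * arm = Pa * H / 3 = 85.5 * 5 / 3 = 142.5 kN-m/m

142.5 kN-m/m


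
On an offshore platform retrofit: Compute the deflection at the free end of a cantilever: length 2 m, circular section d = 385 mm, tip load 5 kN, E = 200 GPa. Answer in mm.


I = pi * d^4 / 64 = pi * 385^4 / 64 = 1078481790.6 mm^4
L = 2000.0 mm, P = 5000.0 N, E = 200000.0 MPa
delta = P * L^3 / (3 * E * I)
= 5000.0 * 2000.0^3 / (3 * 200000.0 * 1078481790.6)
= 0.0618 mm

0.0618 mm


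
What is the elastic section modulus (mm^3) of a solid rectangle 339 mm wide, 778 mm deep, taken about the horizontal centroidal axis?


S = b * h^2 / 6
= 339 * 778^2 / 6
= 339 * 605284 / 6
= 34198546.0 mm^3

34198546.0 mm^3


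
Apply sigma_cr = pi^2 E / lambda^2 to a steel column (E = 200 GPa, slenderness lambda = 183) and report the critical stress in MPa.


sigma_cr = pi^2 * E / lambda^2
= 9.8696 * 200000.0 / 183^2
= 9.8696 * 200000.0 / 33489
= 58.9424 MPa

58.9424 MPa


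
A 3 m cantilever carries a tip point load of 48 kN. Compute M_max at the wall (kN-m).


For a cantilever with a point load at the free end:
M_max = P * L = 48 * 3 = 144 kN-m

144 kN-m


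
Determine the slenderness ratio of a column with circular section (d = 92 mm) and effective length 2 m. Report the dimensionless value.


Radius of gyration r = d / 4 = 92 / 4 = 23.0 mm
L_eff = 2000.0 mm
Slenderness ratio = L / r = 2000.0 / 23.0 = 86.96 (dimensionless)

86.96 (dimensionless)


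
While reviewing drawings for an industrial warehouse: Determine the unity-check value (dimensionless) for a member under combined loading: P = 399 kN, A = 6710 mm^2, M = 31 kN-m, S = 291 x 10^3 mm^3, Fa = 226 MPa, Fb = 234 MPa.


f_a = P / A = 399000.0 / 6710 = 59.4635 MPa
f_b = M / S = 31000000.0 / 291000.0 = 106.5292 MPa
Ratio = f_a / Fa + f_b / Fb
= 59.4635 / 226 + 106.5292 / 234
= 0.7184 (dimensionless)

0.7184 (dimensionless)


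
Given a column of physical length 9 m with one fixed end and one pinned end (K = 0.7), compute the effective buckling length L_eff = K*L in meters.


L_eff = K * L
= 0.7 * 9
= 6.3 m

6.3 m


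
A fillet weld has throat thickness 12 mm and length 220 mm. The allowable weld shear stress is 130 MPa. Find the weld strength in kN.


Strength = throat * length * allowable stress
= 12 * 220 * 130 N
= 343200 N
= 343.2 kN

343.2 kN


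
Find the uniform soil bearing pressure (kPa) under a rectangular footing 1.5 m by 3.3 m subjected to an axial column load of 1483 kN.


A = 1.5 * 3.3 = 4.95 m^2
q = P / A = 1483 / 4.95
= 299.596 kPa

299.596 kPa


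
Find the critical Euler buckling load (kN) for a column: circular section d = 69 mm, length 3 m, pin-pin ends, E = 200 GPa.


I = pi * d^4 / 64 = 1112669.7 mm^4
L = 3000.0 mm
P_cr = pi^2 * E * I / L^2
= 9.8696 * 200000.0 * 1112669.7 / 3000.0^2
= 244035.77 N = 244.0358 kN

244.0358 kN


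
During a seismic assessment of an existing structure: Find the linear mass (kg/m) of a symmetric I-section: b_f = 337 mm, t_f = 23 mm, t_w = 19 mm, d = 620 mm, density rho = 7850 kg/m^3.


A_flanges = 2 * 337 * 23 = 15502 mm^2
A_web = (620 - 2 * 23) * 19 = 10906 mm^2
A_total = 15502 + 10906 = 26408 mm^2 = 0.026408 m^2
Weight = rho * A = 7850 * 0.026408 = 207.3028 kg/m

207.3028 kg/m


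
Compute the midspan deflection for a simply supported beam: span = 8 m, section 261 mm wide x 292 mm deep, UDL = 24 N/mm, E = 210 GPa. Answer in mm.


I = 261 * 292^3 / 12 = 541511664.0 mm^4
L = 8000.0 mm, w = 24 N/mm, E = 210000.0 MPa
delta = 5 * w * L^4 / (384 * E * I)
= 5 * 24 * 8000.0^4 / (384 * 210000.0 * 541511664.0)
= 11.256 mm

11.256 mm


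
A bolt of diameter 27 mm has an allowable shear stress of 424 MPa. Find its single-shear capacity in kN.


A = pi * d^2 / 4 = pi * 27^2 / 4 = 572.5553 mm^2
V = f_v * A / 1000 = 424 * 572.5553 / 1000
= 242.7634 kN

242.7634 kN


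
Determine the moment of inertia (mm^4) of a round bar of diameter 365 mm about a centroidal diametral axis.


r = d / 2 = 365 / 2 = 182.5 mm
I = pi * r^4 / 4 = pi * 182.5^4 / 4
= 871247122.07 mm^4

871247122.07 mm^4


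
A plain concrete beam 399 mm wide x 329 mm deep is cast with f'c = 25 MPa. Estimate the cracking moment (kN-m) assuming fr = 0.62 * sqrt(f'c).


fr = 0.62 * sqrt(25) = 0.62 * 5.0 = 3.1 MPa
I = 399 * 329^3 / 12 = 1184075359.25 mm^4
y_t = 164.5 mm
M_cr = fr * I / y_t = 3.1 * 1184075359.25 / 164.5 N-mm
= 22.3139 kN-m

22.3139 kN-m


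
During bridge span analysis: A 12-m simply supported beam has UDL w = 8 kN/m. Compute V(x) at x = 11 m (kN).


R_A = w * L / 2 = 8 * 12 / 2 = 48.0 kN
V(x) = R_A - w * x = 48.0 - 8 * 11
= -40.0 kN

-40.0 kN


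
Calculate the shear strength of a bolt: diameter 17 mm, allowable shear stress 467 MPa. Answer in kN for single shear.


A = pi * d^2 / 4 = pi * 17^2 / 4 = 226.9801 mm^2
V = f_v * A / 1000 = 467 * 226.9801 / 1000
= 105.9997 kN

105.9997 kN


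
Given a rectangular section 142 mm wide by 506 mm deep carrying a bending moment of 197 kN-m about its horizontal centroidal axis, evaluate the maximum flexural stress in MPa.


I = b * h^3 / 12 = 142 * 506^3 / 12 = 1533058222.67 mm^4
y = h / 2 = 506 / 2 = 253.0 mm
M = 197 kN-m = 197000000.0 N-mm
sigma = M * y / I = 197000000.0 * 253.0 / 1533058222.67
= 32.51 MPa

32.51 MPa


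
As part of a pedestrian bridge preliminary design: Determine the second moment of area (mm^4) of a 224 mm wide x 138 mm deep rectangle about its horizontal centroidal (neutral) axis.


I = b * h^3 / 12
= 224 * 138^3 / 12
= 224 * 2628072 / 12
= 49057344.0 mm^4

49057344.0 mm^4


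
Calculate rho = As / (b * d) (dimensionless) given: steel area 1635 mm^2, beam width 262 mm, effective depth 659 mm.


rho = As / (b * d)
= 1635 / (262 * 659)
= 1635 / 172658
= 0.00947 (dimensionless)

0.00947 (dimensionless)


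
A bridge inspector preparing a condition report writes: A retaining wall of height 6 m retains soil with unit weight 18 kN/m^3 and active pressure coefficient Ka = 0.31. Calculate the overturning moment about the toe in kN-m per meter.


Pa = 0.5 * Ka * gamma * H^2
= 0.5 * 0.31 * 18 * 6^2
= 100.44 kN/m
Arm = H / 3 = 6 / 3 = 2.0 m
Mo = Pa * arm = Pa * H / 3 = 100.44 * 6 / 3 = 200.88 kN-m/m

200.88 kN-m/m


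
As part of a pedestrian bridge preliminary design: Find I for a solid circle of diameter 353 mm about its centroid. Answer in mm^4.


r = d / 2 = 353 / 2 = 176.5 mm
I = pi * r^4 / 4 = pi * 176.5^4 / 4
= 762199606.57 mm^4

762199606.57 mm^4


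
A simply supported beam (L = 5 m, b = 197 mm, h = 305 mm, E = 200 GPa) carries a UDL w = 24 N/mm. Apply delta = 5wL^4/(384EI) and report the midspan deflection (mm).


I = 197 * 305^3 / 12 = 465783927.08 mm^4
L = 5000.0 mm, w = 24 N/mm, E = 200000.0 MPa
delta = 5 * w * L^4 / (384 * E * I)
= 5 * 24 * 5000.0^4 / (384 * 200000.0 * 465783927.08)
= 2.0966 mm

2.0966 mm


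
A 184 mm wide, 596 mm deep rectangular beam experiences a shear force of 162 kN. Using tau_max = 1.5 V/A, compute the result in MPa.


A = b * h = 184 * 596 = 109664 mm^2
V = 162 kN = 162000.0 N
tau_max = 1.5 * V / A = 1.5 * 162000.0 / 109664
= 2.2159 MPa

2.2159 MPa


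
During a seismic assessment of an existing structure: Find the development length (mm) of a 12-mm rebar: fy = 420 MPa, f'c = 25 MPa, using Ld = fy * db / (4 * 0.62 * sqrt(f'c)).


Ld = (fy * db) / (4 * 0.62 * sqrt(f'c))
= (420 * 12) / (4 * 0.62 * sqrt(25))
= 5040 / 12.4
= 406.45 mm

406.45 mm


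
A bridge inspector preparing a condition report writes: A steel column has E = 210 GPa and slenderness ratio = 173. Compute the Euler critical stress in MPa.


sigma_cr = pi^2 * E / lambda^2
= 9.8696 * 210000.0 / 173^2
= 9.8696 * 210000.0 / 29929
= 69.2511 MPa

69.2511 MPa


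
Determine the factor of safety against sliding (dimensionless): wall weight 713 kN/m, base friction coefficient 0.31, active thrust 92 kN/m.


Resisting force = mu * W = 0.31 * 713 = 221.03 kN/m
FOS = Resisting / Driving = 221.03 / 92
= 2.4025 (dimensionless)

2.4025 (dimensionless)


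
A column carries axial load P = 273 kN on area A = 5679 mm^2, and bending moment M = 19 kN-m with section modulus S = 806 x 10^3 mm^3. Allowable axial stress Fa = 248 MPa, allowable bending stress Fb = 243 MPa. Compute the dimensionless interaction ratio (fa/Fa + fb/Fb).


f_a = P / A = 273000.0 / 5679 = 48.0718 MPa
f_b = M / S = 19000000.0 / 806000.0 = 23.5732 MPa
Ratio = f_a / Fa + f_b / Fb
= 48.0718 / 248 + 23.5732 / 243
= 0.2908 (dimensionless)

0.2908 (dimensionless)


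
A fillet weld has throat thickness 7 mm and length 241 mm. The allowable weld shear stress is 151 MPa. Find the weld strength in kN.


Strength = throat * length * allowable stress
= 7 * 241 * 151 N
= 254737 N
= 254.74 kN

254.74 kN


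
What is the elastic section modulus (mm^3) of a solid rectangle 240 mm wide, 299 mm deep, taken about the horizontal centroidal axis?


S = b * h^2 / 6
= 240 * 299^2 / 6
= 240 * 89401 / 6
= 3576040.0 mm^3

3576040.0 mm^3


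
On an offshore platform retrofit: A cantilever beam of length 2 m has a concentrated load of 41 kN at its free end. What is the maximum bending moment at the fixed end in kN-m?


For a cantilever with a point load at the free end:
M_max = P * L = 41 * 2 = 82 kN-m

82 kN-m


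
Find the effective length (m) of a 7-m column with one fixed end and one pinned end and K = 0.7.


L_eff = K * L
= 0.7 * 7
= 4.9 m

4.9 m


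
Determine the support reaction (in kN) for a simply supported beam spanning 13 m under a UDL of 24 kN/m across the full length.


Total load = w * L = 24 * 13 = 312 kN
By symmetry, each reaction R = total / 2 = 312 / 2 = 156.0 kN

156.0 kN


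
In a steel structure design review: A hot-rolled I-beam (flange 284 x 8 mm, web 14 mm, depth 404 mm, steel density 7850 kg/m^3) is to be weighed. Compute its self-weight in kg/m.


A_flanges = 2 * 284 * 8 = 4544 mm^2
A_web = (404 - 2 * 8) * 14 = 5432 mm^2
A_total = 4544 + 5432 = 9976 mm^2 = 0.009976 m^2
Weight = rho * A = 7850 * 0.009976 = 78.3116 kg/m

78.3116 kg/m


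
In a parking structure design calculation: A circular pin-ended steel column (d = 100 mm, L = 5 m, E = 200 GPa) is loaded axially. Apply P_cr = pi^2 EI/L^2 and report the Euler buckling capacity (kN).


I = pi * d^4 / 64 = 4908738.52 mm^4
L = 5000.0 mm
P_cr = pi^2 * E * I / L^2
= 9.8696 * 200000.0 * 4908738.52 / 5000.0^2
= 387578.46 N = 387.5785 kN

387.5785 kN


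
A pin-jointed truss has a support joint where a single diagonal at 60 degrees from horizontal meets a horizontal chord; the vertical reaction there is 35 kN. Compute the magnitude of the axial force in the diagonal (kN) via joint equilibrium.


At the joint, only the diagonal has a vertical component, so vertical equilibrium gives:
F * sin(60) = 35
F = 35 / sin(60)
= 35 / 0.866025
= 40.41 kN

40.41 kN


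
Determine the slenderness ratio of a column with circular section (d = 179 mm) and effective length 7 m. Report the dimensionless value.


Radius of gyration r = d / 4 = 179 / 4 = 44.75 mm
L_eff = 7000.0 mm
Slenderness ratio = L / r = 7000.0 / 44.75 = 156.42 (dimensionless)

156.42 (dimensionless)


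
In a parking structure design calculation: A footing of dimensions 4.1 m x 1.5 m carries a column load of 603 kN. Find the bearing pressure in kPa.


A = 4.1 * 1.5 = 6.15 m^2
q = P / A = 603 / 6.15
= 98.0488 kPa

98.0488 kPa


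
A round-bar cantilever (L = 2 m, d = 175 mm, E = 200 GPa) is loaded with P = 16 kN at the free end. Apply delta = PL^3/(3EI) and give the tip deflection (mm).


I = pi * d^4 / 64 = pi * 175^4 / 64 = 46038598.4 mm^4
L = 2000.0 mm, P = 16000.0 N, E = 200000.0 MPa
delta = P * L^3 / (3 * E * I)
= 16000.0 * 2000.0^3 / (3 * 200000.0 * 46038598.4)
= 4.6338 mm

4.6338 mm


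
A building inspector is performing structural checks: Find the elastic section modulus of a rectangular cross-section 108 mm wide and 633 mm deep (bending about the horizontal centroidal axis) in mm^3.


S = b * h^2 / 6
= 108 * 633^2 / 6
= 108 * 400689 / 6
= 7212402.0 mm^3

7212402.0 mm^3


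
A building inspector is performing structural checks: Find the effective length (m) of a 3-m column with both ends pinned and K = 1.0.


L_eff = K * L
= 1.0 * 3
= 3.0 m

3.0 m


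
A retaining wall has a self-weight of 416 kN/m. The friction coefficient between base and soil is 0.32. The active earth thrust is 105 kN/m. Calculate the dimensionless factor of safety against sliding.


Resisting force = mu * W = 0.32 * 416 = 133.12 kN/m
FOS = Resisting / Driving = 133.12 / 105
= 1.2678 (dimensionless)

1.2678 (dimensionless)


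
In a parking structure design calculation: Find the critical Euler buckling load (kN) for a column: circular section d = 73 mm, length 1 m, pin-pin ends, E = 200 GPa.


I = pi * d^4 / 64 = 1393995.4 mm^4
L = 1000.0 mm
P_cr = pi^2 * E * I / L^2
= 9.8696 * 200000.0 * 1393995.4 / 1000.0^2
= 2751636.62 N = 2751.6366 kN

2751.6366 kN


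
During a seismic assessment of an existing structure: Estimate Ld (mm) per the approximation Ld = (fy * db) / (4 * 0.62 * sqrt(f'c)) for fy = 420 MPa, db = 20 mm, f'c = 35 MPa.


Ld = (fy * db) / (4 * 0.62 * sqrt(f'c))
= (420 * 20) / (4 * 0.62 * sqrt(35))
= 8400 / 14.6719
= 572.52 mm

572.52 mm


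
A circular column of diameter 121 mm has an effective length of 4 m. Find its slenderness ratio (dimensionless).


Radius of gyration r = d / 4 = 121 / 4 = 30.25 mm
L_eff = 4000.0 mm
Slenderness ratio = L / r = 4000.0 / 30.25 = 132.23 (dimensionless)

132.23 (dimensionless)


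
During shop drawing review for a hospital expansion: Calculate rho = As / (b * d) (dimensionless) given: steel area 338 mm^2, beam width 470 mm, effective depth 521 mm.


rho = As / (b * d)
= 338 / (470 * 521)
= 338 / 244870
= 0.00138 (dimensionless)

0.00138 (dimensionless)


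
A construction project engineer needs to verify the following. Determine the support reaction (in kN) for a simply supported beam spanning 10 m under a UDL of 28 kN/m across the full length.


Total load = w * L = 28 * 10 = 280 kN
By symmetry, each reaction R = total / 2 = 280 / 2 = 140.0 kN

140.0 kN


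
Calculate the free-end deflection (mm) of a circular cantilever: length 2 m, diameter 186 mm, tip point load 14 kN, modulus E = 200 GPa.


I = pi * d^4 / 64 = pi * 186^4 / 64 = 58751867.48 mm^4
L = 2000.0 mm, P = 14000.0 N, E = 200000.0 MPa
delta = P * L^3 / (3 * E * I)
= 14000.0 * 2000.0^3 / (3 * 200000.0 * 58751867.48)
= 3.1772 mm

3.1772 mm


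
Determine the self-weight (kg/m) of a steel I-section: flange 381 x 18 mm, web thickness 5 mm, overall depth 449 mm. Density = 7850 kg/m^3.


A_flanges = 2 * 381 * 18 = 13716 mm^2
A_web = (449 - 2 * 18) * 5 = 2065 mm^2
A_total = 13716 + 2065 = 15781 mm^2 = 0.015781 m^2
Weight = rho * A = 7850 * 0.015781 = 123.8808 kg/m

123.8808 kg/m


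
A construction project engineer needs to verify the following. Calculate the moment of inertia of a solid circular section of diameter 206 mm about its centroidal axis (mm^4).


r = d / 2 = 206 / 2 = 103.0 mm
I = pi * r^4 / 4 = pi * 103.0^4 / 4
= 88397255.23 mm^4

88397255.23 mm^4


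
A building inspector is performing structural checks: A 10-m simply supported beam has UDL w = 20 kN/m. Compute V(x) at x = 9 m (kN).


R_A = w * L / 2 = 20 * 10 / 2 = 100.0 kN
V(x) = R_A - w * x = 100.0 - 20 * 9
= -80.0 kN

-80.0 kN


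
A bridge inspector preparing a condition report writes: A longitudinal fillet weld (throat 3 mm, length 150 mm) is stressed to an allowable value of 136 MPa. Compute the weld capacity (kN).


Strength = throat * length * allowable stress
= 3 * 150 * 136 N
= 61200 N
= 61.2 kN

61.2 kN


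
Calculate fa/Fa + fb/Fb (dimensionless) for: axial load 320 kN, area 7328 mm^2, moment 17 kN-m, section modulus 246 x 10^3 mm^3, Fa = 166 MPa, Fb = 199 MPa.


f_a = P / A = 320000.0 / 7328 = 43.6681 MPa
f_b = M / S = 17000000.0 / 246000.0 = 69.1057 MPa
Ratio = f_a / Fa + f_b / Fb
= 43.6681 / 166 + 69.1057 / 199
= 0.6103 (dimensionless)

0.6103 (dimensionless)


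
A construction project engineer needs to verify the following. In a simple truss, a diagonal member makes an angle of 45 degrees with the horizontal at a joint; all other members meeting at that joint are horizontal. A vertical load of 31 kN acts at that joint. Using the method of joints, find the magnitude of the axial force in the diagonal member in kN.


At the joint, only the diagonal has a vertical component, so vertical equilibrium gives:
F * sin(45) = 31
F = 31 / sin(45)
= 31 / 0.707107
= 43.84 kN

43.84 kN


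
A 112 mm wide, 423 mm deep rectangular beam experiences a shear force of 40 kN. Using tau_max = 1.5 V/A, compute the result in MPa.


A = b * h = 112 * 423 = 47376 mm^2
V = 40 kN = 40000.0 N
tau_max = 1.5 * V / A = 1.5 * 40000.0 / 47376
= 1.2665 MPa

1.2665 MPa


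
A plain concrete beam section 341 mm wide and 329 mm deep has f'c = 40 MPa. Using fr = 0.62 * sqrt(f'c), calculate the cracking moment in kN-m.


fr = 0.62 * sqrt(40) = 0.62 * 6.3246 = 3.9212 MPa
I = 341 * 329^3 / 12 = 1011954129.08 mm^4
y_t = 164.5 mm
M_cr = fr * I / y_t = 3.9212 * 1011954129.08 / 164.5 N-mm
= 24.1222 kN-m

24.1222 kN-m


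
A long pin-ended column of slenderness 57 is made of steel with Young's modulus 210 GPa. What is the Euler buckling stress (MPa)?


sigma_cr = pi^2 * E / lambda^2
= 9.8696 * 210000.0 / 57^2
= 9.8696 * 210000.0 / 3249
= 637.9246 MPa

637.9246 MPa


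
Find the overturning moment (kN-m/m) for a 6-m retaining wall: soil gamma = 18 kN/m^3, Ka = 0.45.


Pa = 0.5 * Ka * gamma * H^2
= 0.5 * 0.45 * 18 * 6^2
= 145.8 kN/m
Arm = H / 3 = 6 / 3 = 2.0 m
Mo = Pa * arm = Pa * H / 3 = 145.8 * 6 / 3 = 291.6 kN-m/m

291.6 kN-m/m


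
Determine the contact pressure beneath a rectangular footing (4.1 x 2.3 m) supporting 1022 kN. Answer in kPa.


A = 4.1 * 2.3 = 9.43 m^2
q = P / A = 1022 / 9.43
= 108.3775 kPa

108.3775 kPa


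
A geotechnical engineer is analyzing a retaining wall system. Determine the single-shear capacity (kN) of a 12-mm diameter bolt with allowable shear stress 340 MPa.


A = pi * d^2 / 4 = pi * 12^2 / 4 = 113.0973 mm^2
V = f_v * A / 1000 = 340 * 113.0973 / 1000
= 38.4531 kN

38.4531 kN


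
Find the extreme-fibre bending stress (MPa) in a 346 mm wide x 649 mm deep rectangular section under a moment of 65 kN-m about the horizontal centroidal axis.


I = b * h^3 / 12 = 346 * 649^3 / 12 = 7881864112.83 mm^4
y = h / 2 = 649 / 2 = 324.5 mm
M = 65 kN-m = 65000000.0 N-mm
sigma = M * y / I = 65000000.0 * 324.5 / 7881864112.83
= 2.68 MPa

2.68 MPa


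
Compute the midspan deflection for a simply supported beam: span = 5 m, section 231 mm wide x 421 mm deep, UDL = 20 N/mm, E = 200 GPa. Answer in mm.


I = 231 * 421^3 / 12 = 1436405374.25 mm^4
L = 5000.0 mm, w = 20 N/mm, E = 200000.0 MPa
delta = 5 * w * L^4 / (384 * E * I)
= 5 * 20 * 5000.0^4 / (384 * 200000.0 * 1436405374.25)
= 0.5666 mm

0.5666 mm


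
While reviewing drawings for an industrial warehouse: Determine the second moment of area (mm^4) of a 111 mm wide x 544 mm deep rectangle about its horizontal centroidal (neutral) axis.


I = b * h^3 / 12
= 111 * 544^3 / 12
= 111 * 160989184 / 12
= 1489149952.0 mm^4

1489149952.0 mm^4


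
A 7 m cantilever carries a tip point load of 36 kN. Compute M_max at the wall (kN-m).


For a cantilever with a point load at the free end:
M_max = P * L = 36 * 7 = 252 kN-m

252 kN-m


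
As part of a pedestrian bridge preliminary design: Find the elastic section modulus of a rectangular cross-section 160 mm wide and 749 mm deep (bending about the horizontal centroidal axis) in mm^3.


S = b * h^2 / 6
= 160 * 749^2 / 6
= 160 * 561001 / 6
= 14960026.67 mm^3

14960026.67 mm^3


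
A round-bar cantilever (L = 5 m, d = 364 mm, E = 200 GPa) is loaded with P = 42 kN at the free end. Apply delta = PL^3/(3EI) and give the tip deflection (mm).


I = pi * d^4 / 64 = pi * 364^4 / 64 = 861738374.79 mm^4
L = 5000.0 mm, P = 42000.0 N, E = 200000.0 MPa
delta = P * L^3 / (3 * E * I)
= 42000.0 * 5000.0^3 / (3 * 200000.0 * 861738374.79)
= 10.1539 mm

10.1539 mm


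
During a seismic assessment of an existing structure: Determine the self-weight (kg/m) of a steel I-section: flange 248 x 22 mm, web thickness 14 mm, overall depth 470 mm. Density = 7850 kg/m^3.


A_flanges = 2 * 248 * 22 = 10912 mm^2
A_web = (470 - 2 * 22) * 14 = 5964 mm^2
A_total = 10912 + 5964 = 16876 mm^2 = 0.016876 m^2
Weight = rho * A = 7850 * 0.016876 = 132.4766 kg/m

132.4766 kg/m


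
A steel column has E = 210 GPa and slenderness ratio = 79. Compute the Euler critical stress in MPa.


sigma_cr = pi^2 * E / lambda^2
= 9.8696 * 210000.0 / 79^2
= 9.8696 * 210000.0 / 6241
= 332.0969 MPa

332.0969 MPa


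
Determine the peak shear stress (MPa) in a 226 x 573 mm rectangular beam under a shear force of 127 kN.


A = b * h = 226 * 573 = 129498 mm^2
V = 127 kN = 127000.0 N
tau_max = 1.5 * V / A = 1.5 * 127000.0 / 129498
= 1.4711 MPa

1.4711 MPa


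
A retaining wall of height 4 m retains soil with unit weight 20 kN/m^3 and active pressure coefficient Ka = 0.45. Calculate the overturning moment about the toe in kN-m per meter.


Pa = 0.5 * Ka * gamma * H^2
= 0.5 * 0.45 * 20 * 4^2
= 72.0 kN/m
Arm = H / 3 = 4 / 3 = 1.3333 m
Mo = Pa * arm = Pa * H / 3 = 72.0 * 4 / 3 = 96.0 kN-m/m

96.0 kN-m/m


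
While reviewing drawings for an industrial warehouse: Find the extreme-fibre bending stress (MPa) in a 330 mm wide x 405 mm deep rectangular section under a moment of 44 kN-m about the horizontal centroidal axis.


I = b * h^3 / 12 = 330 * 405^3 / 12 = 1826828437.5 mm^4
y = h / 2 = 405 / 2 = 202.5 mm
M = 44 kN-m = 44000000.0 N-mm
sigma = M * y / I = 44000000.0 * 202.5 / 1826828437.5
= 4.88 MPa

4.88 MPa


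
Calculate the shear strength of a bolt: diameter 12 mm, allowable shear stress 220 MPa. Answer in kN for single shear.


A = pi * d^2 / 4 = pi * 12^2 / 4 = 113.0973 mm^2
V = f_v * A / 1000 = 220 * 113.0973 / 1000
= 24.8814 kN

24.8814 kN


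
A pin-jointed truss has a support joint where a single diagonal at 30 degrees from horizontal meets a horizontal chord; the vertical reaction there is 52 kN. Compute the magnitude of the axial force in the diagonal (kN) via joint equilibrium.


At the joint, only the diagonal has a vertical component, so vertical equilibrium gives:
F * sin(30) = 52
F = 52 / sin(30)
= 52 / 0.5
= 104.0 kN

104.0 kN


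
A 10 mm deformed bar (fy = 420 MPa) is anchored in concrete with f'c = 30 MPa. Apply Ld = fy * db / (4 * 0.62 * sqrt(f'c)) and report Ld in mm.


Ld = (fy * db) / (4 * 0.62 * sqrt(f'c))
= (420 * 10) / (4 * 0.62 * sqrt(30))
= 4200 / 13.5835
= 309.2 mm

309.2 mm
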